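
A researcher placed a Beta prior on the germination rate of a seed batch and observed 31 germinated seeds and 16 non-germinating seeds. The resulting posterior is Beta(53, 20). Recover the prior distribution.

Beta is conjugate to the binomial likelihood: posterior = Beta(α+s, β+f).
Subtract the data counts: 53−31=22, 20−16=4.

Beta(22, 4)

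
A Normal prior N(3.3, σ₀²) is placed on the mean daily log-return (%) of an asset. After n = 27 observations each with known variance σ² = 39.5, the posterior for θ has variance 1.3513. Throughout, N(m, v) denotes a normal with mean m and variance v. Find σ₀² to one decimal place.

σ₀² = 17.7

Posterior precision equals prior precision plus data precision: 1/σ_n² = 1/σ₀² + n/σ².
So 1/σ₀² = 1/1.3513 − 27/39.5 = 0.740028 − 0.683544 = 0.056484.
Hence σ₀² = 1/0.056484 ≈ 17.7.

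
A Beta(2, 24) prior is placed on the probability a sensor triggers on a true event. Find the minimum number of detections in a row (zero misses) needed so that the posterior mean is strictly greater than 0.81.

k = 101

After k detections and 0 misses the posterior is Beta(2+k, 24), with mean (2+k)/(2+24+k).
Set (2+k)/(26+k) > 0.81 and solve: k > (0.81·26 − 2)/(1 − 0.81) = 100.316.
The smallest integer exceeding 100.316 is 101, and checking k=101: (103)/(127) = 0.8110 > 0.81.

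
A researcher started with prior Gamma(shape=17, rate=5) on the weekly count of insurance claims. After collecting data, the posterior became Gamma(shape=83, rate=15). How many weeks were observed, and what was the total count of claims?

n = 10 weeks with total 66 claims

Gamma–Poisson conjugacy: posterior shape = α + Σxᵢ, posterior rate = β + n.
Matching: Σxᵢ = 83 − 17 = 66 and n = 15 − 5 = 10.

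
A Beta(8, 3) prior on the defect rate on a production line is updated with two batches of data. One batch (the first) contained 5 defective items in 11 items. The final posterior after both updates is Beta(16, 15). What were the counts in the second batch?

3 defective items and 6 good items

Sequential conjugate updates are equivalent to a single update on the pooled data, so total successes = posterior α − prior α and total failures = posterior β − prior β.
Total across both batches: 16−8=8 defective items, 15−3=12 good items.
Subtract the first batch: 8−5=3 defective items and 12−6=6 good items.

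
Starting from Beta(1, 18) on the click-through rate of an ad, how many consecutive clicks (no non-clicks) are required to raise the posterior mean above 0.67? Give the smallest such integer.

k = 36

After k clicks and 0 non-clicks the posterior is Beta(1+k, 18), with mean (1+k)/(1+18+k).
Set (1+k)/(19+k) > 0.67 and solve: k > (0.67·19 − 1)/(1 − 0.67) = 35.545.
The smallest integer exceeding 35.545 is 36.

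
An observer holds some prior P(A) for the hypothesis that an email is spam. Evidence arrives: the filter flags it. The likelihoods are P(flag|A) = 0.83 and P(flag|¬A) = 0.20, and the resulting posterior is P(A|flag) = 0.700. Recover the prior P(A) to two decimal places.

P(A) = 0.36

Bayes' rule in odds form gives O(A|E) = O(A)·[P(E|A)/P(E|¬A)], hence O(A) = O(A|E)/LR.
Posterior odds = 0.700/(1−0.700) = 2.3333. LR = 0.83/0.20 = 4.1500.
Prior odds = 2.3333/4.1500 = 0.5622, so P(A) = 0.5622/(1+0.5622) ≈ 0.36.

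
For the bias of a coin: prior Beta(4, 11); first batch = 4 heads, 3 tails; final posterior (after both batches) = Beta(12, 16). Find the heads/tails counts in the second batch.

Sequential conjugate updates are equivalent to a single update on the pooled data, so total successes = posterior α − prior α and total failures = posterior β − prior β.
Total across both batches: 12−4=8 heads, 16−11=5 tails.
Subtract the first batch: 8−4=4 heads and 5−3=2 tails.

4 heads and 2 tails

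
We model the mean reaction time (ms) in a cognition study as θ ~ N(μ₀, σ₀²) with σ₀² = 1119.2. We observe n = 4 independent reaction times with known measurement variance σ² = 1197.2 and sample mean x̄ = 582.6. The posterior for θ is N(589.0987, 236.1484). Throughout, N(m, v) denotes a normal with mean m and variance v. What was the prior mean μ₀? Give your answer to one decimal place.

μ₀ = 613.4

The posterior mean is a precision-weighted average: μ_n = (τ₀μ₀ + τ_data·x̄)/(τ₀+τ_data), with τ₀=1/σ₀² and τ_data=n/σ².
Here τ₀ = 1/1119.2 = 0.000893 and τ_data = 4/1197.2 = 0.003341, so τ_n = 0.004234.
Rearranging for μ₀: μ₀ = (μ_n·τ_n − τ_data·x̄)/τ₀ = (589.0987·0.004234 − 0.003341·582.6) / 0.000893 = 0.547777/0.000893 ≈ 613.4.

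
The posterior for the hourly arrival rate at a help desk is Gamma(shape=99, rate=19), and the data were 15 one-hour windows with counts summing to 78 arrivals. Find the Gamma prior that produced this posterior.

Gamma(shape=21, rate=4)

A Gamma(α, β) prior (rate parametrization) on a Poisson rate with n observations summing to S gives posterior Gamma(α+S, β+n).
So α = 99 − 78 = 21 and β = 19 − 15 = 4.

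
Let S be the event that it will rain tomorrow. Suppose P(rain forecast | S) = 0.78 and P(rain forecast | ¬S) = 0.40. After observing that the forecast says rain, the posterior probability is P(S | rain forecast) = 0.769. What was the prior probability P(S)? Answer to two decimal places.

Bayes' rule in odds form gives O(S|E) = O(S)·[P(E|S)/P(E|¬S)], hence O(S) = O(S|E)/LR.
Posterior odds = 0.769/(1−0.769) = 3.3290. LR = 0.78/0.40 = 1.9500.
Prior odds = 3.3290/1.9500 = 1.7072, so P(S) = 1.7072/(1+1.7072) ≈ 0.63.

P(S) = 0.63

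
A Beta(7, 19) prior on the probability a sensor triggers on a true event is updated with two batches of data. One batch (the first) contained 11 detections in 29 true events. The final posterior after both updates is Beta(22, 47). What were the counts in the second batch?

4 detections and 10 misses

Because Beta–binomial updating is additive in the counts, the combined data contributed (α_post−α_prior, β_post−β_prior) successes and failures.
Total across both batches: 22−7=15 detections, 47−19=28 misses.
Subtract the first batch: 15−11=4 detections and 28−18=10 misses.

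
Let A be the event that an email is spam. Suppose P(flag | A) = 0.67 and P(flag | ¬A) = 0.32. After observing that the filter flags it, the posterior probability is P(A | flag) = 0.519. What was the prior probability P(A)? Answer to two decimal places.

P(A) = 0.34

Bayes' rule in odds form gives O(A|E) = O(A)·[P(E|A)/P(E|¬A)], hence O(A) = O(A|E)/LR.
Posterior odds = 0.519/(1−0.519) = 1.0790. LR = 0.67/0.32 = 2.0938.
Prior odds = 1.0790/2.0938 = 0.5153, so P(A) = 0.5153/(1+0.5153) ≈ 0.34.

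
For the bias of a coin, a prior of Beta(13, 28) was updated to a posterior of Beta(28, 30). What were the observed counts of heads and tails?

15 heads and 2 tails

Under Beta–binomial conjugacy the posterior parameters are (α+s, β+f).
Match parameters: s=28−13=15, f=30−28=2.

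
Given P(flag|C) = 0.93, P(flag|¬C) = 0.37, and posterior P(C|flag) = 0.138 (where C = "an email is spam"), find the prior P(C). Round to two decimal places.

P(C) = 0.06

Bayes' rule in odds form gives O(C|E) = O(C)·[P(E|C)/P(E|¬C)], hence O(C) = O(C|E)/LR.
Posterior odds = 0.138/(1−0.138) = 0.1601. LR = 0.93/0.37 = 2.5135.
Prior odds = 0.1601/2.5135 = 0.0637, so P(C) = 0.0637/(1+0.0637) ≈ 0.06.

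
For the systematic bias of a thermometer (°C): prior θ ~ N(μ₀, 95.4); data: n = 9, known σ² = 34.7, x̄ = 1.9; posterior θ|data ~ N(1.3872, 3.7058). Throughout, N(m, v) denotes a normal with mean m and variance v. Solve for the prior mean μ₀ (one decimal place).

μ₀ = -11.3

The posterior mean is a precision-weighted average: μ_n = (τ₀μ₀ + τ_data·x̄)/(τ₀+τ_data), with τ₀=1/σ₀² and τ_data=n/σ².
Here τ₀ = 1/95.4 = 0.010482 and τ_data = 9/34.7 = 0.259366, so τ_n = 0.269848.
Rearranging for μ₀: μ₀ = (μ_n·τ_n − τ_data·x̄)/τ₀ = (1.3872·0.269848 − 0.259366·1.9) / 0.010482 = -0.118462/0.010482 ≈ -11.3.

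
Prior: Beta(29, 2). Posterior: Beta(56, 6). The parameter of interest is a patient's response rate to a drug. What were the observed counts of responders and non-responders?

A Beta(α, β) prior with s successes and f failures in binomial data gives a Beta(α+s, β+f) posterior.
Match parameters: s=56−29=27, f=6−2=4.

27 responders and 4 non-responders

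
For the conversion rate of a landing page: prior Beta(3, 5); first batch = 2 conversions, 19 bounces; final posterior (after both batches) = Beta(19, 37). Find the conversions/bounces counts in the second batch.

Sequential conjugate updates are equivalent to a single update on the pooled data, so total successes = posterior α − prior α and total failures = posterior β − prior β.
Total across both batches: 19−3=16 conversions, 37−5=32 bounces.
Subtract the first batch: 16−2=14 conversions and 32−19=13 bounces.

14 conversions and 13 bounces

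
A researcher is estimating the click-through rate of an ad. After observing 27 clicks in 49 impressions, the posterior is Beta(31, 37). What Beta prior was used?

Beta(4, 15)

A Beta(α, β) prior with s successes and f failures in binomial data gives a Beta(α+s, β+f) posterior.
Subtract the data counts: 31−27=4, 37−22=15.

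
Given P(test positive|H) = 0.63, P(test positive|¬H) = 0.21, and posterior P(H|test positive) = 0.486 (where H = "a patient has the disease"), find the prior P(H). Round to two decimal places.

Bayes' rule in odds form gives O(H|E) = O(H)·[P(E|H)/P(E|¬H)], hence O(H) = O(H|E)/LR.
Posterior odds = 0.486/(1−0.486) = 0.9455. LR = 0.63/0.21 = 3.0000.
Prior odds = 0.9455/3.0000 = 0.3152, so P(H) = 0.3152/(1+0.3152) ≈ 0.24.

P(H) = 0.24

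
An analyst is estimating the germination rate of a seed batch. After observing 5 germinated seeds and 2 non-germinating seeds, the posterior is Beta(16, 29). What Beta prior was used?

A Beta(a, b) prior with s successes and f failures in binomial data gives a Beta(a+s, b+f) posterior.
Subtract the data counts: 16−5=11, 29−2=27.

Beta(11, 27)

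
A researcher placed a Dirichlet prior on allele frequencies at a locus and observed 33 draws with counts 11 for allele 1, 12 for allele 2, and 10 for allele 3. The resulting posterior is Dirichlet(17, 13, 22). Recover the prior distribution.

For a Dirichlet(α) prior with multinomial counts c, the posterior is Dirichlet(α + c) componentwise.
Subtract each count from the matching posterior parameter: 17−11=6, 13−12=1, 22−10=12.

Dirichlet(6, 1, 12)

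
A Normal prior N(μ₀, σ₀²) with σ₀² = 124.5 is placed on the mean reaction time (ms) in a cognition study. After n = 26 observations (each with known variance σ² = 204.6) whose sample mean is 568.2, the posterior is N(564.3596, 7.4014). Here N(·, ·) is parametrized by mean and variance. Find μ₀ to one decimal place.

μ₀ = 503.6

With known observation variance, the Normal–Normal posterior has precision τ_n = τ₀ + n/σ² and mean μ_n = (τ₀μ₀ + (n/σ²)x̄)/τ_n.
Here τ₀ = 1/124.5 = 0.008032 and τ_data = 26/204.6 = 0.127077, so τ_n = 0.135109.
Rearranging for μ₀: μ₀ = (μ_n·τ_n − τ_data·x̄)/τ₀ = (564.3596·0.135109 − 0.127077·568.2) / 0.008032 = 4.044910/0.008032 ≈ 503.6.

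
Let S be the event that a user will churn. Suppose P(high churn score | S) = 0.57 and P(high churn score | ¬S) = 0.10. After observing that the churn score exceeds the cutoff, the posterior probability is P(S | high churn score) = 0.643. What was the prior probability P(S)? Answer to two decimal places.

Bayes' rule in odds form gives O(S|E) = O(S)·[P(E|S)/P(E|¬S)], hence O(S) = O(S|E)/LR.
Posterior odds = 0.643/(1−0.643) = 1.8011. LR = 0.57/0.10 = 5.7000.
Prior odds = 1.8011/5.7000 = 0.3160, so P(S) = 0.3160/(1+0.3160) ≈ 0.24.

P(S) = 0.24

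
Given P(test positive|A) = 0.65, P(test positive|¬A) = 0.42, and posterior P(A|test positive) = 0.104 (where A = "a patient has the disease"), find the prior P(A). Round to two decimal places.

In odds form, posterior odds = prior odds × likelihood ratio, so prior odds = posterior odds ÷ LR.
Posterior odds = 0.104/(1−0.104) = 0.1161. LR = 0.65/0.42 = 1.5476.
Prior odds = 0.1161/1.5476 = 0.0750, so P(A) = 0.0750/(1+0.0750) ≈ 0.07.

P(A) = 0.07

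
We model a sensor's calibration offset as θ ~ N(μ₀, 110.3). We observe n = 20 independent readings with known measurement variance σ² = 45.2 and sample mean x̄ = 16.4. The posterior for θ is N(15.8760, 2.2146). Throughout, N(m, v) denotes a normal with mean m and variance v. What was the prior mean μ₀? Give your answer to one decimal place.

With known observation variance, the Normal–Normal posterior has precision τ_n = τ₀ + n/σ² and mean μ_n = (τ₀μ₀ + (n/σ²)x̄)/τ_n.
Here τ₀ = 1/110.3 = 0.009066 and τ_data = 20/45.2 = 0.442478, so τ_n = 0.451544.
Rearranging for μ₀: μ₀ = (μ_n·τ_n − τ_data·x̄)/τ₀ = (15.8760·0.451544 − 0.442478·16.4) / 0.009066 = -0.087927/0.009066 ≈ -9.7.

μ₀ = -9.7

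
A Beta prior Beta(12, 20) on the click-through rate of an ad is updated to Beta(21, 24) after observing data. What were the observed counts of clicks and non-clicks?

A Beta(α, β) prior with s successes and f failures in binomial data gives a Beta(α+s, β+f) posterior.
So s = 21 − 12 = 9 and f = 24 − 20 = 4.

9 clicks and 4 non-clicks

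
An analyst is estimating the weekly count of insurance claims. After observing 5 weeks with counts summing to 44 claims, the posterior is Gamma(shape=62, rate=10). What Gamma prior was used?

Gamma–Poisson conjugacy: posterior shape = α + Σxᵢ, posterior rate = β + n.
So α = 62 − 44 = 18 and β = 10 − 5 = 5.

Gamma(shape=18, rate=5)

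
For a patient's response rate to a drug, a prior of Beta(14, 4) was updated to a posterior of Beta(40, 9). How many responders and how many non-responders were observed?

Beta is conjugate to the binomial likelihood: posterior = Beta(a+s, b+f).
Match parameters: s=40−14=26, f=9−4=5.

26 responders and 5 non-responders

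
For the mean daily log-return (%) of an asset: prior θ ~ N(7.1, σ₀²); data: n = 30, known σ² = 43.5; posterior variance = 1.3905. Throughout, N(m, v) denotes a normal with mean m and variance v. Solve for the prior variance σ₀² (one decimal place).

For the Normal–Normal model with known σ², precisions add: τ_n = τ₀ + n/σ².
So 1/σ₀² = 1/1.3905 − 30/43.5 = 0.719166 − 0.689655 = 0.029511.
Hence σ₀² = 1/0.029511 ≈ 33.9.

σ₀² = 33.9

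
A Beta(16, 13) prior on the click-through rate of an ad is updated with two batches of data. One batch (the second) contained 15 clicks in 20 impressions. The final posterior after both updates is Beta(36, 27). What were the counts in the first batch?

5 clicks and 9 non-clicks

Sequential conjugate updates are equivalent to a single update on the pooled data, so total successes = posterior α − prior α and total failures = posterior β − prior β.
Total across both batches: 36−16=20 clicks, 27−13=14 non-clicks.
Subtract the second batch: 20−15=5 clicks and 14−5=9 non-clicks.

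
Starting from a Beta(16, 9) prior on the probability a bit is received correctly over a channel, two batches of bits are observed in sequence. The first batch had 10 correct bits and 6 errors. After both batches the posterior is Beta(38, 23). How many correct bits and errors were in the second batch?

Because Beta–binomial updating is additive in the counts, the combined data contributed (α_post−α_prior, β_post−β_prior) successes and failures.
Total across both batches: 38−16=22 correct bits, 23−9=14 errors.
Subtract the first batch: 22−10=12 correct bits and 14−6=8 errors.

12 correct bits and 8 errors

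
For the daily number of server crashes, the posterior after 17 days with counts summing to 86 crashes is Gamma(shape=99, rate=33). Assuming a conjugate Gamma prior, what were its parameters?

Gamma–Poisson conjugacy: posterior shape = α + Σxᵢ, posterior rate = β + n.
So α = 99 − 86 = 13 and β = 33 − 17 = 16.

Gamma(shape=13, rate=16)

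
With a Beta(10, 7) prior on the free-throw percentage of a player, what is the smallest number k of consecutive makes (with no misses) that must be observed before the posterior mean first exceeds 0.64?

k = 3

After k makes and 0 misses the posterior is Beta(10+k, 7), with mean (10+k)/(10+7+k).
Set (10+k)/(17+k) > 0.64 and solve: k > (0.64·17 − 10)/(1 − 0.64) = 2.444.
The smallest integer exceeding 2.444 is 3, and checking k=3: (13)/(20) = 0.6500 > 0.64.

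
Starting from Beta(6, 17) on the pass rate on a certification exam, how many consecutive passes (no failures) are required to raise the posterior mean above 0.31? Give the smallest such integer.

k = 2

After k passes and 0 failures the posterior is Beta(6+k, 17), with mean (6+k)/(6+17+k).
Set (6+k)/(23+k) > 0.31 and solve: k > (0.31·23 − 6)/(1 − 0.31) = 1.638.
The smallest integer exceeding 1.638 is 2, and checking k=2: (8)/(25) = 0.3200 > 0.31.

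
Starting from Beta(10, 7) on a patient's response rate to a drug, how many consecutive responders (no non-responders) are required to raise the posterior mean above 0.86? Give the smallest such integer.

After k responders and 0 non-responders the posterior is Beta(10+k, 7), with mean (10+k)/(10+7+k).
Set (10+k)/(17+k) > 0.86 and solve: k > (0.86·17 − 10)/(1 − 0.86) = 33.000.
The smallest integer exceeding 33.000 is 34.

k = 34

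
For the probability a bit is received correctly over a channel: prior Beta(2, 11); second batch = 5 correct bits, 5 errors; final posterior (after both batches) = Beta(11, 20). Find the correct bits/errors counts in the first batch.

Because Beta–binomial updating is additive in the counts, the combined data contributed (α_post−α_prior, β_post−β_prior) successes and failures.
Total across both batches: 11−2=9 correct bits, 20−11=9 errors.
Subtract the second batch: 9−5=4 correct bits and 9−5=4 errors.

4 correct bits and 4 errors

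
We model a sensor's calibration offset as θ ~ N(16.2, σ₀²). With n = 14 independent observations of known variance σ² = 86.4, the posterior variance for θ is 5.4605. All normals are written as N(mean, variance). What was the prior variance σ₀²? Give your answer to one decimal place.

For the Normal–Normal model with known σ², precisions add: τ_n = τ₀ + n/σ².
So 1/σ₀² = 1/5.4605 − 14/86.4 = 0.183133 − 0.162037 = 0.021096.
Hence σ₀² = 1/0.021096 ≈ 47.4.

σ₀² = 47.4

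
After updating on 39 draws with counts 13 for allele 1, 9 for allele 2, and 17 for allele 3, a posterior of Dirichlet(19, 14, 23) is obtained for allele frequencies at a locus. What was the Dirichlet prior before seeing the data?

Dirichlet(6, 5, 6)

For a Dirichlet(α) prior with multinomial counts c, the posterior is Dirichlet(α + c) componentwise.
Subtract each count from the matching posterior parameter: 19−13=6, 14−9=5, 23−17=6.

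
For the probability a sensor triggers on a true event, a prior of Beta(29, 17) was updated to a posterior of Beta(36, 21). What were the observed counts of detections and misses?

7 detections and 4 misses

Beta is conjugate to the binomial likelihood: posterior = Beta(a+s, b+f).
Match parameters: s=36−29=7, f=21−17=4.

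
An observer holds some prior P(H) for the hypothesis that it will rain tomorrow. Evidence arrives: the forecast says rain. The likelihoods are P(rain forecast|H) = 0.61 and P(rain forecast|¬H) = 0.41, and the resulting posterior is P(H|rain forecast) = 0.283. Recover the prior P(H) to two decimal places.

P(H) = 0.21

In odds form, posterior odds = prior odds × likelihood ratio, so prior odds = posterior odds ÷ LR.
Posterior odds = 0.283/(1−0.283) = 0.3947. LR = 0.61/0.41 = 1.4878.
Prior odds = 0.3947/1.4878 = 0.2653, so P(H) = 0.2653/(1+0.2653) ≈ 0.21.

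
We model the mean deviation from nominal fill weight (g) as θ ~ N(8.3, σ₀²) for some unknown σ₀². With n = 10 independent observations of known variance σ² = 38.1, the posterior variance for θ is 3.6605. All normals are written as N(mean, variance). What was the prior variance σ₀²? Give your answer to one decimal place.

σ₀² = 93.3

For the Normal–Normal model with known σ², precisions add: τ_n = τ₀ + n/σ².
So 1/σ₀² = 1/3.6605 − 10/38.1 = 0.273187 − 0.262467 = 0.010720.
Hence σ₀² = 1/0.010720 ≈ 93.3.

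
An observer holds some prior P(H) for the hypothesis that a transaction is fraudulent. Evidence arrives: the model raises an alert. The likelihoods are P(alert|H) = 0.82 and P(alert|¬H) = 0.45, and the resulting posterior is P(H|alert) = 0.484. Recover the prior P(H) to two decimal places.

P(H) = 0.34

Bayes' rule in odds form gives O(H|E) = O(H)·[P(E|H)/P(E|¬H)], hence O(H) = O(H|E)/LR.
Posterior odds = 0.484/(1−0.484) = 0.9380. LR = 0.82/0.45 = 1.8222.
Prior odds = 0.9380/1.8222 = 0.5148, so P(H) = 0.5148/(1+0.5148) ≈ 0.34.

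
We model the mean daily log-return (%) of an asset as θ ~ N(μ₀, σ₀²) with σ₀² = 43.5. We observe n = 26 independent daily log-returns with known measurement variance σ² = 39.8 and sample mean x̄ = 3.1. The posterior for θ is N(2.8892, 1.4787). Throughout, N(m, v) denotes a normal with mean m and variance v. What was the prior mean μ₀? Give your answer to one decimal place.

μ₀ = -3.1

With known observation variance, the Normal–Normal posterior has precision τ_n = τ₀ + n/σ² and mean μ_n = (τ₀μ₀ + (n/σ²)x̄)/τ_n.
Here τ₀ = 1/43.5 = 0.022989 and τ_data = 26/39.8 = 0.653266, so τ_n = 0.676255.
Rearranging for μ₀: μ₀ = (μ_n·τ_n − τ_data·x̄)/τ₀ = (2.8892·0.676255 − 0.653266·3.1) / 0.022989 = -0.071289/0.022989 ≈ -3.1.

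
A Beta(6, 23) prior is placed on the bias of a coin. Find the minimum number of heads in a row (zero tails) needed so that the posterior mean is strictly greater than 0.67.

k = 41

After k heads and 0 tails the posterior is Beta(6+k, 23), with mean (6+k)/(6+23+k).
Set (6+k)/(29+k) > 0.67 and solve: k > (0.67·29 − 6)/(1 − 0.67) = 40.697.
The smallest integer exceeding 40.697 is 41, and checking k=41: (47)/(70) = 0.6714 > 0.67.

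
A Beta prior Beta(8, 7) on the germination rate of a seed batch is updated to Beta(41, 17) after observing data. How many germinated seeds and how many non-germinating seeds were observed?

33 germinated seeds and 10 non-germinating seeds

Beta is conjugate to the binomial likelihood: posterior = Beta(α+s, β+f).
So s = 41 − 8 = 33 and f = 17 − 7 = 10.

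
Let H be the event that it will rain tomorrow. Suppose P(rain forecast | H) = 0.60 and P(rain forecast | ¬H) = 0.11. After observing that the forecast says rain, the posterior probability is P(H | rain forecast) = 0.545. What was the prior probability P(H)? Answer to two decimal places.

P(H) = 0.18

Bayes' rule in odds form gives O(H|E) = O(H)·[P(E|H)/P(E|¬H)], hence O(H) = O(H|E)/LR.
Posterior odds = 0.545/(1−0.545) = 1.1978. LR = 0.60/0.11 = 5.4545.
Prior odds = 1.1978/5.4545 = 0.2196, so P(H) = 0.2196/(1+0.2196) ≈ 0.18.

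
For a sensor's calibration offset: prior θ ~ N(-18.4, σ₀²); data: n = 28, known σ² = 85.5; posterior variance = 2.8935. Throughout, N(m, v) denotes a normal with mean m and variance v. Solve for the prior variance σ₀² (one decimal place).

σ₀² = 55.2

Posterior precision equals prior precision plus data precision: 1/σ_n² = 1/σ₀² + n/σ².
So 1/σ₀² = 1/2.8935 − 28/85.5 = 0.345602 − 0.327485 = 0.018117.
Hence σ₀² = 1/0.018117 ≈ 55.2.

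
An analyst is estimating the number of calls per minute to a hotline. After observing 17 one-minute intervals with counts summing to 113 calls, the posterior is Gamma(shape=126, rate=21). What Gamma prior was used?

A Gamma(α, β) prior (rate parametrization) on a Poisson rate with n observations summing to S gives posterior Gamma(α+S, β+n).
So α = 126 − 113 = 13 and β = 21 − 17 = 4.

Gamma(shape=13, rate=4)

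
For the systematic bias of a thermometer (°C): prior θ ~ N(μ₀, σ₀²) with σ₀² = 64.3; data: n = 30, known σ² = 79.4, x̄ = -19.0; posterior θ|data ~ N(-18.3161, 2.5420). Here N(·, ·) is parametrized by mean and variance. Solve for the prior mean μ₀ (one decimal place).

μ₀ = -1.7

The posterior mean is a precision-weighted average: μ_n = (τ₀μ₀ + τ_data·x̄)/(τ₀+τ_data), with τ₀=1/σ₀² and τ_data=n/σ².
Here τ₀ = 1/64.3 = 0.015552 and τ_data = 30/79.4 = 0.377834, so τ_n = 0.393386.
Rearranging for μ₀: μ₀ = (μ_n·τ_n − τ_data·x̄)/τ₀ = (-18.3161·0.393386 − 0.377834·-19.0) / 0.015552 = -0.026451/0.015552 ≈ -1.7.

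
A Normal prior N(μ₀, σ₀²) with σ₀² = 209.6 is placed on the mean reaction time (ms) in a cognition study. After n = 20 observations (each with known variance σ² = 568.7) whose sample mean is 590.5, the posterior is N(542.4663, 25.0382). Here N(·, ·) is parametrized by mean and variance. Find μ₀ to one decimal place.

μ₀ = 188.4

With known observation variance, the Normal–Normal posterior has precision τ_n = τ₀ + n/σ² and mean μ_n = (τ₀μ₀ + (n/σ²)x̄)/τ_n.
Here τ₀ = 1/209.6 = 0.004771 and τ_data = 20/568.7 = 0.035168, so τ_n = 0.039939.
Rearranging for μ₀: μ₀ = (μ_n·τ_n − τ_data·x̄)/τ₀ = (542.4663·0.039939 − 0.035168·590.5) / 0.004771 = 0.898858/0.004771 ≈ 188.4.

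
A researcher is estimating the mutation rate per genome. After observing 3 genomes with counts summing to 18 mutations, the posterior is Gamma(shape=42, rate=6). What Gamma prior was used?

Gamma–Poisson conjugacy: posterior shape = α + Σxᵢ, posterior rate = β + n.
So α = 42 − 18 = 24 and β = 6 − 3 = 3.

Gamma(shape=24, rate=3)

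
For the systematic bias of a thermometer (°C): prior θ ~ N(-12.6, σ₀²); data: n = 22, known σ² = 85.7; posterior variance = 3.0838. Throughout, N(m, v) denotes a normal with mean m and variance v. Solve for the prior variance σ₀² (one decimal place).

Posterior precision equals prior precision plus data precision: 1/σ_n² = 1/σ₀² + n/σ².
So 1/σ₀² = 1/3.0838 − 22/85.7 = 0.324275 − 0.256709 = 0.067566.
Hence σ₀² = 1/0.067566 ≈ 14.8.

σ₀² = 14.8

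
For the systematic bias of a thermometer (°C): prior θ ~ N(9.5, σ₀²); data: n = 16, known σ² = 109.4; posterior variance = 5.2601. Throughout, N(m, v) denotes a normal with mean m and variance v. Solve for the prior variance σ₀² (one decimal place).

σ₀² = 22.8

For the Normal–Normal model with known σ², precisions add: τ_n = τ₀ + n/σ².
So 1/σ₀² = 1/5.2601 − 16/109.4 = 0.190110 − 0.146252 = 0.043858.
Hence σ₀² = 1/0.043858 ≈ 22.8.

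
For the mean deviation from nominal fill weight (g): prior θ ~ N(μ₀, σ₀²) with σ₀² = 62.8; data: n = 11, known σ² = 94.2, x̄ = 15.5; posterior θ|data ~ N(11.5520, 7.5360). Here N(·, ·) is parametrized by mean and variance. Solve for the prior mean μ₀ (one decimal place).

The posterior mean is a precision-weighted average: μ_n = (τ₀μ₀ + τ_data·x̄)/(τ₀+τ_data), with τ₀=1/σ₀² and τ_data=n/σ².
Here τ₀ = 1/62.8 = 0.015924 and τ_data = 11/94.2 = 0.116773, so τ_n = 0.132697.
Rearranging for μ₀: μ₀ = (μ_n·τ_n − τ_data·x̄)/τ₀ = (11.5520·0.132697 − 0.116773·15.5) / 0.015924 = -0.277066/0.015924 ≈ -17.4.

μ₀ = -17.4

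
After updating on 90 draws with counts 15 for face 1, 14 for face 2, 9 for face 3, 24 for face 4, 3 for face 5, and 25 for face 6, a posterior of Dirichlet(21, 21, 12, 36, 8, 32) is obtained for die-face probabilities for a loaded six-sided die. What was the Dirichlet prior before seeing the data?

For a Dirichlet(α) prior with multinomial counts c, the posterior is Dirichlet(α + c) componentwise.
Subtract each count from the matching posterior parameter: 21−15=6, 21−14=7, 12−9=3, 36−24=12, 8−3=5, 32−25=7.

Dirichlet(6, 7, 3, 12, 5, 7)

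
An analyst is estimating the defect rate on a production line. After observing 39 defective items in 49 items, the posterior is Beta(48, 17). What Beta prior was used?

A Beta(α, β) prior with s successes and f failures in binomial data gives a Beta(α+s, β+f) posterior.
So α = 48 − 39 = 9 and β = 17 − 10 = 7.

Beta(9, 7)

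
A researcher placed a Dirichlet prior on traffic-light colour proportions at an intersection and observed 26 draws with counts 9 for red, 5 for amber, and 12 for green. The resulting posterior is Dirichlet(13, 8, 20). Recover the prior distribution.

For a Dirichlet(α) prior with multinomial counts c, the posterior is Dirichlet(α + c) componentwise.
Subtract each count from the matching posterior parameter: 13−9=4, 8−5=3, 20−12=8.

Dirichlet(4, 3, 8)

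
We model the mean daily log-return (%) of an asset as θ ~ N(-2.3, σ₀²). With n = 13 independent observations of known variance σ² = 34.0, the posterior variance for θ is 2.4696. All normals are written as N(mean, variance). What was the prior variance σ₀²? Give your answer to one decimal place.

Posterior precision equals prior precision plus data precision: 1/σ_n² = 1/σ₀² + n/σ².
So 1/σ₀² = 1/2.4696 − 13/34.0 = 0.404924 − 0.382353 = 0.022571.
Hence σ₀² = 1/0.022571 ≈ 44.3.

σ₀² = 44.3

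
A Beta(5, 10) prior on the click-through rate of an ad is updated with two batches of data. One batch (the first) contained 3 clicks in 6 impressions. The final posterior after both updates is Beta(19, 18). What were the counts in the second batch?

11 clicks and 5 non-clicks

Sequential conjugate updates are equivalent to a single update on the pooled data, so total successes = posterior α − prior α and total failures = posterior β − prior β.
Total across both batches: 19−5=14 clicks, 18−10=8 non-clicks.
Subtract the first batch: 14−3=11 clicks and 8−3=5 non-clicks.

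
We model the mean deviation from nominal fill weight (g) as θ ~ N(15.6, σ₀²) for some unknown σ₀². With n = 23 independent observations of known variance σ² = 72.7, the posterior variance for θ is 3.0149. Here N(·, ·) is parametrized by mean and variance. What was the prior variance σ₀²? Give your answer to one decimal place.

σ₀² = 65.3

For the Normal–Normal model with known σ², precisions add: τ_n = τ₀ + n/σ².
So 1/σ₀² = 1/3.0149 − 23/72.7 = 0.331686 − 0.316369 = 0.015317.
Hence σ₀² = 1/0.015317 ≈ 65.3.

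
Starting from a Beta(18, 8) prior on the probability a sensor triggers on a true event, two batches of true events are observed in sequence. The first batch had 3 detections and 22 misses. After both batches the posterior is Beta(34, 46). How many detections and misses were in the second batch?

13 detections and 16 misses

Because Beta–binomial updating is additive in the counts, the combined data contributed (α_post−α_prior, β_post−β_prior) successes and failures.
Total across both batches: 34−18=16 detections, 46−8=38 misses.
Subtract the first batch: 16−3=13 detections and 38−22=16 misses.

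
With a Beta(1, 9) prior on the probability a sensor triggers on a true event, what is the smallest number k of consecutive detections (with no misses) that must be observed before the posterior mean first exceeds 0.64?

k = 16

After k detections and 0 misses the posterior is Beta(1+k, 9), with mean (1+k)/(1+9+k).
Set (1+k)/(10+k) > 0.64 and solve: k > (0.64·10 − 1)/(1 − 0.64) = 15.000.
The smallest integer exceeding 15.000 is 16.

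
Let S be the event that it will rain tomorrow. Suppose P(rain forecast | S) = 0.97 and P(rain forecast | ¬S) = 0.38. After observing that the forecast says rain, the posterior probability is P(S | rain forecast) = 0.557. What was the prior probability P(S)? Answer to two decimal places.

P(S) = 0.33

In odds form, posterior odds = prior odds × likelihood ratio, so prior odds = posterior odds ÷ LR.
Posterior odds = 0.557/(1−0.557) = 1.2573. LR = 0.97/0.38 = 2.5526.
Prior odds = 1.2573/2.5526 = 0.4926, so P(S) = 0.4926/(1+0.4926) ≈ 0.33.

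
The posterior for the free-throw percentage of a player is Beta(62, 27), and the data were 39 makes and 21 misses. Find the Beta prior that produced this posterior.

Beta(23, 6)

Beta is conjugate to the binomial likelihood: posterior = Beta(a+s, b+f).
Subtract the data counts: 62−39=23, 27−21=6.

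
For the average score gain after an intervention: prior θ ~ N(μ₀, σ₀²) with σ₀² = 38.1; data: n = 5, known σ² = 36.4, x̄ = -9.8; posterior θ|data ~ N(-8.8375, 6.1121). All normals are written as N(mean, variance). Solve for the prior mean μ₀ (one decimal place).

With known observation variance, the Normal–Normal posterior has precision τ_n = τ₀ + n/σ² and mean μ_n = (τ₀μ₀ + (n/σ²)x̄)/τ_n.
Here τ₀ = 1/38.1 = 0.026247 and τ_data = 5/36.4 = 0.137363, so τ_n = 0.163610.
Rearranging for μ₀: μ₀ = (μ_n·τ_n − τ_data·x̄)/τ₀ = (-8.8375·0.163610 − 0.137363·-9.8) / 0.026247 = -0.099746/0.026247 ≈ -3.8.

μ₀ = -3.8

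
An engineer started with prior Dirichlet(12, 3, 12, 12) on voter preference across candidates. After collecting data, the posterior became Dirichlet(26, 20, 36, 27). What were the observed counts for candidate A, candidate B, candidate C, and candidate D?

For a Dirichlet(α) prior with multinomial counts c, the posterior is Dirichlet(α + c) componentwise.
Counts are posterior − prior componentwise: 26−12=14, 20−3=17, 36−12=24, 27−12=15.

counts (14, 17, 24, 15)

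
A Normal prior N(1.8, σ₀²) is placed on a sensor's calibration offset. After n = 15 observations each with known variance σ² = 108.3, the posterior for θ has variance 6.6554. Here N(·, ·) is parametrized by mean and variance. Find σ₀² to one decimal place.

Posterior precision equals prior precision plus data precision: 1/σ_n² = 1/σ₀² + n/σ².
So 1/σ₀² = 1/6.6554 − 15/108.3 = 0.150254 − 0.138504 = 0.011750.
Hence σ₀² = 1/0.011750 ≈ 85.1.

σ₀² = 85.1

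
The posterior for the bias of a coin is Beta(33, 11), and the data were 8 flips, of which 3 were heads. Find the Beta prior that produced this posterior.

Under Beta–binomial conjugacy the posterior parameters are (α+s, β+f).
Subtract the data counts: 33−3=30, 11−5=6.

Beta(30, 6)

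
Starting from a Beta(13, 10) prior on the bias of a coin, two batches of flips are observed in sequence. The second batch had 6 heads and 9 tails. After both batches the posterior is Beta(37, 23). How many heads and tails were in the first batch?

18 heads and 4 tails

Because Beta–binomial updating is additive in the counts, the combined data contributed (α_post−α_prior, β_post−β_prior) successes and failures.
Total across both batches: 37−13=24 heads, 23−10=13 tails.
Subtract the second batch: 24−6=18 heads and 13−9=4 tails.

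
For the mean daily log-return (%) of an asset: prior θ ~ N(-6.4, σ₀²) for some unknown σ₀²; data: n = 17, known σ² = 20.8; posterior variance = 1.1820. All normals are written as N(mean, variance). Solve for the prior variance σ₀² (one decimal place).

σ₀² = 34.8

For the Normal–Normal model with known σ², precisions add: τ_n = τ₀ + n/σ².
So 1/σ₀² = 1/1.1820 − 17/20.8 = 0.846024 − 0.817308 = 0.028716.
Hence σ₀² = 1/0.028716 ≈ 34.8.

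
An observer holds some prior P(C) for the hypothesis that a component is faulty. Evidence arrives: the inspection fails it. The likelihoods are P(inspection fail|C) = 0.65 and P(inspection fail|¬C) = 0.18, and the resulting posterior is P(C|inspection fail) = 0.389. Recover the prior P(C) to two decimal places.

Bayes' rule in odds form gives O(C|E) = O(C)·[P(E|C)/P(E|¬C)], hence O(C) = O(C|E)/LR.
Posterior odds = 0.389/(1−0.389) = 0.6367. LR = 0.65/0.18 = 3.6111.
Prior odds = 0.6367/3.6111 = 0.1763, so P(C) = 0.1763/(1+0.1763) ≈ 0.15.

P(C) = 0.15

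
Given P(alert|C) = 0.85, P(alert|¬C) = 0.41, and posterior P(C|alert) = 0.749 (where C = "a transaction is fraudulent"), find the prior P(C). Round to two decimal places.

P(C) = 0.59

Bayes' rule in odds form gives O(C|E) = O(C)·[P(E|C)/P(E|¬C)], hence O(C) = O(C|E)/LR.
Posterior odds = 0.749/(1−0.749) = 2.9841. LR = 0.85/0.41 = 2.0732.
Prior odds = 2.9841/2.0732 = 1.4394, so P(C) = 1.4394/(1+1.4394) ≈ 0.59.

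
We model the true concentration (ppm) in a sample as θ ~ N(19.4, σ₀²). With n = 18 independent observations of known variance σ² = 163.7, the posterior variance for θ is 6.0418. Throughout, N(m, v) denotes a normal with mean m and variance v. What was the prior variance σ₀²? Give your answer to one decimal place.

σ₀² = 18.0

Posterior precision equals prior precision plus data precision: 1/σ_n² = 1/σ₀² + n/σ².
So 1/σ₀² = 1/6.0418 − 18/163.7 = 0.165514 − 0.109957 = 0.055557.
Hence σ₀² = 1/0.055557 ≈ 18.0.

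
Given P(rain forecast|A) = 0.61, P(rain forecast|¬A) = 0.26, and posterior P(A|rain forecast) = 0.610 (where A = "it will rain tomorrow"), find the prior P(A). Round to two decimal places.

Bayes' rule in odds form gives O(A|E) = O(A)·[P(E|A)/P(E|¬A)], hence O(A) = O(A|E)/LR.
Posterior odds = 0.610/(1−0.610) = 1.5641. LR = 0.61/0.26 = 2.3462.
Prior odds = 1.5641/2.3462 = 0.6667, so P(A) = 0.6667/(1+0.6667) ≈ 0.40.

P(A) = 0.40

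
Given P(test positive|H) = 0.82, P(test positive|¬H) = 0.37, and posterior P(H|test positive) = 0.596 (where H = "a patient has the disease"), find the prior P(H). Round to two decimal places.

P(H) = 0.40

Bayes' rule in odds form gives O(H|E) = O(H)·[P(E|H)/P(E|¬H)], hence O(H) = O(H|E)/LR.
Posterior odds = 0.596/(1−0.596) = 1.4752. LR = 0.82/0.37 = 2.2162.
Prior odds = 1.4752/2.2162 = 0.6656, so P(H) = 0.6656/(1+0.6656) ≈ 0.40.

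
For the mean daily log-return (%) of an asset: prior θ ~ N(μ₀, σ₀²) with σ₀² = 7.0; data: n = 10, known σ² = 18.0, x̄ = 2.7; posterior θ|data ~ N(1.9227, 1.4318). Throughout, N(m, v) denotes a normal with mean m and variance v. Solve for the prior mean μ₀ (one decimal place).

μ₀ = -1.1

With known observation variance, the Normal–Normal posterior has precision τ_n = τ₀ + n/σ² and mean μ_n = (τ₀μ₀ + (n/σ²)x̄)/τ_n.
Here τ₀ = 1/7.0 = 0.142857 and τ_data = 10/18.0 = 0.555556, so τ_n = 0.698413.
Rearranging for μ₀: μ₀ = (μ_n·τ_n − τ_data·x̄)/τ₀ = (1.9227·0.698413 − 0.555556·2.7) / 0.142857 = -0.157163/0.142857 ≈ -1.1.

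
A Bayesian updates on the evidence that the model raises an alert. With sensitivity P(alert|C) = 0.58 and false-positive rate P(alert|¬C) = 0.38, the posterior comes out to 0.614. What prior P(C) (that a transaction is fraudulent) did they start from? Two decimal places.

Bayes' rule in odds form gives O(C|E) = O(C)·[P(E|C)/P(E|¬C)], hence O(C) = O(C|E)/LR.
Posterior odds = 0.614/(1−0.614) = 1.5907. LR = 0.58/0.38 = 1.5263.
Prior odds = 1.5907/1.5263 = 1.0422, so P(C) = 1.0422/(1+1.0422) ≈ 0.51.

P(C) = 0.51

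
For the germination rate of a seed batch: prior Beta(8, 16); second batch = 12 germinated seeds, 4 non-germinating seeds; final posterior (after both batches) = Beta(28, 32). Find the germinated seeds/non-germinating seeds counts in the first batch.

8 germinated seeds and 12 non-germinating seeds

Sequential conjugate updates are equivalent to a single update on the pooled data, so total successes = posterior α − prior α and total failures = posterior β − prior β.
Total across both batches: 28−8=20 germinated seeds, 32−16=16 non-germinating seeds.
Subtract the second batch: 20−12=8 germinated seeds and 16−4=12 non-germinating seeds.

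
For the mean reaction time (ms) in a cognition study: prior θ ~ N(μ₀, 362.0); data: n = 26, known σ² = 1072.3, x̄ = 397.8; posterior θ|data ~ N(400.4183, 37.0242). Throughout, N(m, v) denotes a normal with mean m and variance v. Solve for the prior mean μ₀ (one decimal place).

The posterior mean is a precision-weighted average: μ_n = (τ₀μ₀ + τ_data·x̄)/(τ₀+τ_data), with τ₀=1/σ₀² and τ_data=n/σ².
Here τ₀ = 1/362.0 = 0.002762 and τ_data = 26/1072.3 = 0.024247, so τ_n = 0.027009.
Rearranging for μ₀: μ₀ = (μ_n·τ_n − τ_data·x̄)/τ₀ = (400.4183·0.027009 − 0.024247·397.8) / 0.002762 = 1.169441/0.002762 ≈ 423.4.

μ₀ = 423.4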